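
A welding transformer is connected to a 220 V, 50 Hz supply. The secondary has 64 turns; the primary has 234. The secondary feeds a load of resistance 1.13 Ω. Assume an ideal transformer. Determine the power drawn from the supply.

V_s = V_p × N_s/N_p = 220 × 64/234 = 60.171 V.
I_s = V_s/R = 60.171/1.13 = 53.249 A.
I_p = I_s × N_s/N_p = 53.249 × 64/234 = 14.564 A.
P = V_p I_p = 220 × 14.564 = 3200 W.

P ≈ 3200 W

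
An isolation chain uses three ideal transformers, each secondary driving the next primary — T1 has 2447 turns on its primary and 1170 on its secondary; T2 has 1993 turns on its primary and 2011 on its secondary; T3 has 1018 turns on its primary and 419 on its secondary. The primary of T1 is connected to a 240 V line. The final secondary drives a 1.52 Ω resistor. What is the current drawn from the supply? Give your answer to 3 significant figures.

After T1: V = 240.00 × 1170/2447 = 114.75 V.
After T2: V = 114.75 × 2011/1993 = 115.79 V.
After T3: V = 115.79 × 419/1018 = 47.658 V.
I_load = 47.658/1.52 = 31.354 A, so P_out = 47.658 × 31.354 = 1494.3 W.
All ideal ⇒ P_in = P_out, so I_supply = 1494.3/240 = 6.23 A.

I_supply ≈ 6.23 A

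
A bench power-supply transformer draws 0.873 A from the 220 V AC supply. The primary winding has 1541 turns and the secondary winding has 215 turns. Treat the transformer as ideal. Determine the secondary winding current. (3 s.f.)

I_s/I_p = N_p/N_s, so I_s = 0.873 × 1541/215 = 6.26 A.

I_s ≈ 6.26 A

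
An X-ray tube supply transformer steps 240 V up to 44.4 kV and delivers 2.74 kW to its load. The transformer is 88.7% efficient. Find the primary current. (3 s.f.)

I_p ≈ 12.9 A

P_in = P_out/η = 2740/0.887 = 3089.1 W.
I_p = P_in/V_p = 3089.1/240 = 12.9 A.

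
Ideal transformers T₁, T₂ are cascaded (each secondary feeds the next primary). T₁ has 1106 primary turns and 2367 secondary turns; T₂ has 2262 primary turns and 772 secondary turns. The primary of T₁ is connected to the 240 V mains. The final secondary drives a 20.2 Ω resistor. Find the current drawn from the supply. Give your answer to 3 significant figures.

After T₁: V = 240.00 × 2367/1106 = 513.63 V.
After T₂: V = 513.63 × 772/2262 = 175.30 V.
I_load = 175.30/20.2 = 8.6782 A, so P_out = 175.30 × 8.6782 = 1521.3 W.
All ideal ⇒ P_in = P_out, so I_supply = 1521.3/240 = 6.34 A.

I_supply ≈ 6.34 A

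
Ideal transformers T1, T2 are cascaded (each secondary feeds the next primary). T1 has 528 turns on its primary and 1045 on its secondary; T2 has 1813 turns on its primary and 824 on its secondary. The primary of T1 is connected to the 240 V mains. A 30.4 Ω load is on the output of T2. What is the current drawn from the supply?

I_supply ≈ 6.39 A

Secondary of T1: V = 240.00 × 1045/528 = 475.00 V.
Secondary of T2: V = 475.00 × 824/1813 = 215.89 V.
I_load = 215.89/30.4 = 7.1015 A, so P_out = 215.89 × 7.1015 = 1533.1 W.
All ideal ⇒ P_in = P_out, so I_supply = 1533.1/240 = 6.39 A.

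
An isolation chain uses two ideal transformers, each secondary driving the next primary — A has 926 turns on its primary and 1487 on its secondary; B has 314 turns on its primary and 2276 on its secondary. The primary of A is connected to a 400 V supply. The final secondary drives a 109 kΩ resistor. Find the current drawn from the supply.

I_supply ≈ 0.497 A

Secondary of A: V = 400.00 × 1487/926 = 642.33 V.
Secondary of B: V = 642.33 × 2276/314 = 4655.9 V.
I_load = 4655.9/109000 = 0.042715 A, so P_out = 4655.9 × 0.042715 = 198.87 W.
All ideal ⇒ P_in = P_out, so I_supply = 198.87/400 = 0.497 A.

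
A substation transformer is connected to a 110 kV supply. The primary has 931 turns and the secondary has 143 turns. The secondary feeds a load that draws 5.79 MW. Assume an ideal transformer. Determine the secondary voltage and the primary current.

V_s ≈ 16900 V, I_p ≈ 52.6 A

V_s = V_p × N_s/N_p = 110000 × 143/931 = 16896 V.
I_s = P/V_s = 5.79×10^6/16896 = 342.69 A.
I_p = I_s × N_s/N_p = 342.69 × 143/931 = 52.6 A.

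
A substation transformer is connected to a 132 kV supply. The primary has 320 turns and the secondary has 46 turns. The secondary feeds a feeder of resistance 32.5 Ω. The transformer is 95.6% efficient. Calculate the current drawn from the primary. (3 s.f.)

I_p ≈ 87.8 A

V_s = 132000 × 46/320 = 18975 V.
I_s = V_s/R = 18975/32.5 = 583.85 A.
P_out = V_s I_s = 18975 × 583.85 = 1.1078×10^7 W.
P_in = P_out/η = 1.1078×10^7/0.956 = 1.1588×10^7 W.
I_p = P_in/V_p = 1.1588×10^7/132000 = 87.8 A.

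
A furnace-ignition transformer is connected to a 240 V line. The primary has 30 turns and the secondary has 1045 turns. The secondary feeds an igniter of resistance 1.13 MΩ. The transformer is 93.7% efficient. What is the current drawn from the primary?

V_s = 240 × 1045/30 = 8360.0 V.
I_s = V_s/R = 8360.0/(1.13×10^6) = 0.0073982 A.
P_out = V_s I_s = 8360.0 × 0.0073982 = 61.849 W.
P_in = P_out/η = 61.849/0.937 = 66.008 W.
I_p = P_in/V_p = 66.008/240 = 0.275 A.

I_p ≈ 0.275 A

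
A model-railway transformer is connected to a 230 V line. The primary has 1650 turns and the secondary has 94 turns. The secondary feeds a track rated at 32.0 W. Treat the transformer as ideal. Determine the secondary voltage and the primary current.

V_s ≈ 13.1 V, I_p ≈ 0.139 A

V_s = V_p × N_s/N_p = 230 × 94/1650 = 13.103 V.
I_s = P/V_s = 32.0/13.103 = 2.4422 A.
I_p = I_s × N_s/N_p = 2.4422 × 94/1650 = 0.139 A.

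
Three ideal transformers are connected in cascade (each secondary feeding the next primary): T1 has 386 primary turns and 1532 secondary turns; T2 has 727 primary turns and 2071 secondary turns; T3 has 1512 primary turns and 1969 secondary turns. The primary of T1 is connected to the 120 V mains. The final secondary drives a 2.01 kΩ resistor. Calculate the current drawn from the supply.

Secondary of T1: V = 120.00 × 1532/386 = 476.27 V.
Secondary of T2: V = 476.27 × 2071/727 = 1356.7 V.
Secondary of T3: V = 1356.7 × 1969/1512 = 1766.8 V.
I_load = 1766.8/2010 = 0.87901 A, so P_out = 1766.8 × 0.87901 = 1553.1 W.
All ideal ⇒ P_in = P_out, so I_supply = 1553.1/120 = 12.9 A.

I_supply ≈ 12.9 A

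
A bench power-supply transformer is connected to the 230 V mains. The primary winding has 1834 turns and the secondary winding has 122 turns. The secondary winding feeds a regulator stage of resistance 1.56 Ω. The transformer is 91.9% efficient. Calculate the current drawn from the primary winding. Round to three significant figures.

I_p ≈ 0.710 A

V_s = 230 × 122/1834 = 15.300 V.
I_s = V_s/R = 15.300/1.56 = 9.8076 A.
P_out = V_s I_s = 15.300 × 9.8076 = 150.06 W.
P_in = P_out/η = 150.06/0.919 = 163.28 W.
I_p = P_in/V_p = 163.28/230 = 0.710 A.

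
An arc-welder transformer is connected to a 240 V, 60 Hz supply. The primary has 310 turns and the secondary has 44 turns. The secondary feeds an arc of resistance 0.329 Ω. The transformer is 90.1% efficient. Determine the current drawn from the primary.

I_p ≈ 16.3 A

V_s = 240 × 44/310 = 34.065 V.
I_s = V_s/R = 34.065/0.329 = 103.54 A.
P_out = V_s I_s = 34.065 × 103.54 = 3527.0 W.
P_in = P_out/η = 3527.0/0.901 = 3914.6 W.
I_p = P_in/V_p = 3914.6/240 = 16.3 A.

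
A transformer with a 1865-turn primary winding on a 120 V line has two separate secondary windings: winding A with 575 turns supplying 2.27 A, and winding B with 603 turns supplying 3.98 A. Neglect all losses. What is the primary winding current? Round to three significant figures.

I_p ≈ 1.99 A

V_A = 120 × 575/1865 = 36.997 V; V_B = 120 × 603/1865 = 38.799 V.
P_out = V_A I_A + V_B I_B = 36.997×2.27 + 38.799×3.98 = 83.984 + 154.42 = 238.40 W.
Ideal ⇒ P_in = P_out, so I_p = P_out/V_p = 238.40/120 = 1.99 A.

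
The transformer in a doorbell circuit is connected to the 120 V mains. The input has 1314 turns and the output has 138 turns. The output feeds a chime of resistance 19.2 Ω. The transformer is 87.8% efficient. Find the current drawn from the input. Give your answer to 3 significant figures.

V_out = 120 × 138/1314 = 12.603 V.
I_out = V_out/R = 12.603/19.2 = 0.65639 A.
P_out = V_out I_out = 12.603 × 0.65639 = 8.2723 W.
P_in = P_out/η = 8.2723/0.878 = 9.4218 W.
I_in = P_in/V_in = 9.4218/120 = 0.0785 A.

I_in ≈ 0.0785 A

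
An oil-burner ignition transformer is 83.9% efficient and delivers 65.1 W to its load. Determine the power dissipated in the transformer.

P_loss ≈ 12.5 W

P_in = P_out/η = 65.1/0.839 = 77.5924 W.
P_loss = P_in − P_out = 77.5924 − 65.1 = 12.5 W.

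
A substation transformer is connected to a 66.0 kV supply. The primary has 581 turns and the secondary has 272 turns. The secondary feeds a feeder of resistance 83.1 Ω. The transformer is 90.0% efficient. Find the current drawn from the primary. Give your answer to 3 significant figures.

I_p ≈ 193 A

V_s = 66000 × 272/581 = 30898 V.
I_s = V_s/R = 30898/83.1 = 371.82 A.
P_out = V_s I_s = 30898 × 371.82 = 1.1489×10^7 W.
P_in = P_out/η = 1.1489×10^7/0.900 = 1.2765×10^7 W.
I_p = P_in/V_p = 1.2765×10^7/66000 = 193 A.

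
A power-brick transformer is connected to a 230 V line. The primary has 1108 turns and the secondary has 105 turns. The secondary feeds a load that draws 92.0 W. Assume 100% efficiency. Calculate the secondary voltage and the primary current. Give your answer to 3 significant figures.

V_s ≈ 21.8 V, I_p ≈ 0.400 A

V_s = V_p × N_s/N_p = 230 × 105/1108 = 21.796 V.
I_s = P/V_s = 92.0/21.796 = 4.2210 A.
I_p = I_s × N_s/N_p = 4.2210 × 105/1108 = 0.400 A.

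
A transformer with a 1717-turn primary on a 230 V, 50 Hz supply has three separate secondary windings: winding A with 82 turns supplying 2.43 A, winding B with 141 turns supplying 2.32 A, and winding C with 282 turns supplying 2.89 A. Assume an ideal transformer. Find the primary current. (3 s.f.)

V_A = 230 × 82/1717 = 10.984 V; V_B = 230 × 141/1717 = 18.888 V; V_C = 230 × 282/1717 = 37.775 V.
P_out = V_A I_A + V_B I_B + V_C I_C = 10.984×2.43 + 18.888×2.32 + 37.775×2.89 = 26.692 + 43.819 + 109.17 = 179.68 W.
Ideal ⇒ P_in = P_out, so I_p = P_out/V_p = 179.68/230 = 0.781 A.

I_p ≈ 0.781 A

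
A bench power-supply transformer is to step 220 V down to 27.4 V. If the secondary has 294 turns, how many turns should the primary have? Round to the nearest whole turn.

N_p = 2361 turns

N_p/N_s = V_p/V_s, so N_p = 294 × 220/27.4 = 2360.6 ≈ 2361 turns.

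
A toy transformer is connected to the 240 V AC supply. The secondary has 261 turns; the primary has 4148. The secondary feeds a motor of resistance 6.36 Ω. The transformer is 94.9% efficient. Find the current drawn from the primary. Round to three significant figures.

V_s = 240 × 261/4148 = 15.101 V.
I_s = V_s/R = 15.101/6.36 = 2.3744 A.
P_out = V_s I_s = 15.101 × 2.3744 = 35.857 W.
P_in = P_out/η = 35.857/0.949 = 37.784 W.
I_p = P_in/V_p = 37.784/240 = 0.157 A.

I_p ≈ 0.157 A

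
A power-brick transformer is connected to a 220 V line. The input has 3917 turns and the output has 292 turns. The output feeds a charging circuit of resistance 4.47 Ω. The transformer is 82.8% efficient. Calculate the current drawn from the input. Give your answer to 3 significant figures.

I_in ≈ 0.330 A

V_out = 220 × 292/3917 = 16.400 V.
I_out = V_out/R = 16.400/4.47 = 3.6690 A.
P_out = V_out I_out = 16.400 × 3.6690 = 60.172 W.
P_in = P_out/η = 60.172/0.828 = 72.672 W.
I_in = P_in/V_in = 72.672/220 = 0.330 A.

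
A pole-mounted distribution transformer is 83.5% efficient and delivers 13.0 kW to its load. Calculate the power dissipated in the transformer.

P_in = P_out/η = 13000/0.835 = 15568.9 W.
P_loss = P_in − P_out = 15568.9 − 13000 = 2570 W.

P_loss ≈ 2570 W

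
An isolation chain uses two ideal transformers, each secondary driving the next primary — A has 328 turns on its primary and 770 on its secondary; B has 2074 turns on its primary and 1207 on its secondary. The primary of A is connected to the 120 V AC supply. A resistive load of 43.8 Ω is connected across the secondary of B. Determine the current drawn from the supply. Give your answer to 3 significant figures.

Secondary of A: V = 120.00 × 770/328 = 281.71 V.
Secondary of B: V = 281.71 × 1207/2074 = 163.94 V.
I_load = 163.94/43.8 = 3.7430 A, so P_out = 163.94 × 3.7430 = 613.65 W.
All ideal ⇒ P_in = P_out, so I_supply = 613.65/120 = 5.11 A.

I_supply ≈ 5.11 A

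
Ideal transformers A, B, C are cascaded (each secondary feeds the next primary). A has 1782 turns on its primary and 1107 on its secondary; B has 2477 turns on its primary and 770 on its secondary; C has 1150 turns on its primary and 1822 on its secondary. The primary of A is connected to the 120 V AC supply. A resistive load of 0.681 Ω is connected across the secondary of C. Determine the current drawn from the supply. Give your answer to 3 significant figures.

I_supply ≈ 16.5 A

Secondary of A: V = 120.00 × 1107/1782 = 74.545 V.
Secondary of B: V = 74.545 × 770/2477 = 23.173 V.
Secondary of C: V = 23.173 × 1822/1150 = 36.714 V.
I_load = 36.714/0.681 = 53.912 A, so P_out = 36.714 × 53.912 = 1979.4 W.
All ideal ⇒ P_in = P_out, so I_supply = 1979.4/120 = 16.5 A.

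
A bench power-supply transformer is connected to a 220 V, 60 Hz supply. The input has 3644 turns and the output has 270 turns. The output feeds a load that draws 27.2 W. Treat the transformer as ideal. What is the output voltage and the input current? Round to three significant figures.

V_out = V_in × N_out/N_in = 220 × 270/3644 = 16.301 V.
I_out = P/V_out = 27.2/16.301 = 1.6686 A.
I_in = I_out × N_out/N_in = 1.6686 × 270/3644 = 0.124 A.

V_out ≈ 16.3 V, I_in ≈ 0.124 A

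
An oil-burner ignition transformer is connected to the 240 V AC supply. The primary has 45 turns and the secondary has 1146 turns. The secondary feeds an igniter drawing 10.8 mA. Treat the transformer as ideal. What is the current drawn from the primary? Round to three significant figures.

For an ideal transformer I_p N_p = I_s N_s, so I_p = 0.0108 × 1146/45 = 0.275 A.

I_p ≈ 0.275 A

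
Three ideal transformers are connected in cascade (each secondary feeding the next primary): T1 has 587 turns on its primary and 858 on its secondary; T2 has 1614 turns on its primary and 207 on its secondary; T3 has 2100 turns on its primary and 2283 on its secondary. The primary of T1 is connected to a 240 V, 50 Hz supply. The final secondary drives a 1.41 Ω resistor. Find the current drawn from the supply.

After T1: V = 240.00 × 858/587 = 350.80 V.
After T2: V = 350.80 × 207/1614 = 44.991 V.
After T3: V = 44.991 × 2283/2100 = 48.912 V.
I_load = 48.912/1.41 = 34.689 A, so P_out = 48.912 × 34.689 = 1696.7 W.
All ideal ⇒ P_in = P_out, so I_supply = 1696.7/240 = 7.07 A.

I_supply ≈ 7.07 A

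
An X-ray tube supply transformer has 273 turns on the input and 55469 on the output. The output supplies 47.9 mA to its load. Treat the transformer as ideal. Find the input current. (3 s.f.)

For an ideal transformer I_in/I_out = N_out/N_in, so I_in = 0.0479 × 55469/273 = 9.73 A.

I_in ≈ 9.73 A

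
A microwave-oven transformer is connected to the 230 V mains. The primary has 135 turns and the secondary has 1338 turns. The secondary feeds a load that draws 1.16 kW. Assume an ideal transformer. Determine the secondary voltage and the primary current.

V_s = V_p × N_s/N_p = 230 × 1338/135 = 2279.6 V.
I_s = P/V_s = 1160/2279.6 = 0.50887 A.
I_p = I_s × N_s/N_p = 0.50887 × 1338/135 = 5.04 A.

V_s ≈ 2280 V, I_p ≈ 5.04 A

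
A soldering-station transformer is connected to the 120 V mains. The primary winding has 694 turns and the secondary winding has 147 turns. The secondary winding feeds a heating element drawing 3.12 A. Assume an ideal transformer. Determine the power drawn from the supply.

P ≈ 79.3 W

I_p = I_s × N_s/N_p = 3.12 × 147/694 = 0.66086 A.
P = V_p I_p = 120 × 0.66086 = 79.3 W.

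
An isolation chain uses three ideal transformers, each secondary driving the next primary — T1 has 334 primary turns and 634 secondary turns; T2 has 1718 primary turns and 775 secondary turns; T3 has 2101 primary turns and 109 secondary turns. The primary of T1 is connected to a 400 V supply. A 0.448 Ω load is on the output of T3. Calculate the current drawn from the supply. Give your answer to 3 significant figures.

I_supply ≈ 1.76 A

Secondary of T1: V = 400.00 × 634/334 = 759.28 V.
Secondary of T2: V = 759.28 × 775/1718 = 342.52 V.
Secondary of T3: V = 342.52 × 109/2101 = 17.770 V.
I_load = 17.770/0.448 = 39.665 A, so P_out = 17.770 × 39.665 = 704.83 W.
All ideal ⇒ P_in = P_out, so I_supply = 704.83/400 = 1.76 A.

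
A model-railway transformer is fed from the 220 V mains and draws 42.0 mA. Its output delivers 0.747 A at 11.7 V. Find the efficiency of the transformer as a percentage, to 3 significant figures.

η ≈ 94.6%

P_in = 220 × 0.0420 = 9.24000 W.
P_out = 11.7 × 0.747 = 8.73990 W.
η = P_out/P_in = 8.73990/9.24000 = 0.946.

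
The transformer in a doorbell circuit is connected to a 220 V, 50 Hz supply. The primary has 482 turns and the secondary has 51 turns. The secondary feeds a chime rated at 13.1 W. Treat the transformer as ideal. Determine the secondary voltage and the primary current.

V_s ≈ 23.3 V, I_p ≈ 0.0595 A

V_s = V_p × N_s/N_p = 220 × 51/482 = 23.278 V.
I_s = P/V_s = 13.1/23.278 = 0.56276 A.
I_p = I_s × N_s/N_p = 0.56276 × 51/482 = 0.0595 A.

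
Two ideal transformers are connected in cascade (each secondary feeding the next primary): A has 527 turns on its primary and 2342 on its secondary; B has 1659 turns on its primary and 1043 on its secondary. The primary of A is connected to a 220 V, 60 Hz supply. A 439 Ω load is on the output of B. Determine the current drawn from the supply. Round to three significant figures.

I_supply ≈ 3.91 A

After A: V = 220.00 × 2342/527 = 977.69 V.
After B: V = 977.69 × 1043/1659 = 614.66 V.
I_load = 614.66/439 = 1.4001 A, so P_out = 614.66 × 1.4001 = 860.62 W.
All ideal ⇒ P_in = P_out, so I_supply = 860.62/220 = 3.91 A.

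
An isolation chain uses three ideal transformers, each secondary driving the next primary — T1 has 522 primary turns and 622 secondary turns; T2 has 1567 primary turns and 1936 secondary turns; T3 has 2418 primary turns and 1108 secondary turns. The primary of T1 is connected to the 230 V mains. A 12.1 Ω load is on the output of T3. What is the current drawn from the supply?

I_supply ≈ 8.65 A

After T1: V = 230.00 × 622/522 = 274.06 V.
After T2: V = 274.06 × 1936/1567 = 338.60 V.
After T3: V = 338.60 × 1108/2418 = 155.16 V.
I_load = 155.16/12.1 = 12.823 A, so P_out = 155.16 × 12.823 = 1989.5 W.
All ideal ⇒ P_in = P_out, so I_supply = 1989.5/230 = 8.65 A.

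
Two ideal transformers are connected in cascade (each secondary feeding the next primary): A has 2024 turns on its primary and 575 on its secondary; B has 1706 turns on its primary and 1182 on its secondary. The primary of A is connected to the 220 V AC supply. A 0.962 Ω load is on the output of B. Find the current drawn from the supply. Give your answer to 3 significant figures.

I_supply ≈ 8.86 A

After A: V = 220.00 × 575/2024 = 62.500 V.
After B: V = 62.500 × 1182/1706 = 43.303 V.
I_load = 43.303/0.962 = 45.014 A, so P_out = 43.303 × 45.014 = 1949.2 W.
All ideal ⇒ P_in = P_out, so I_supply = 1949.2/220 = 8.86 A.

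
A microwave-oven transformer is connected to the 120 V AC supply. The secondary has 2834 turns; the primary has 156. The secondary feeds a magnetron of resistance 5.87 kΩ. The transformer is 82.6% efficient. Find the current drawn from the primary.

V_s = 120 × 2834/156 = 2180.0 V.
I_s = V_s/R = 2180.0/5870 = 0.37138 A.
P_out = V_s I_s = 2180.0 × 0.37138 = 809.61 W.
P_in = P_out/η = 809.61/0.826 = 980.16 W.
I_p = P_in/V_p = 980.16/120 = 8.17 A.

I_p ≈ 8.17 A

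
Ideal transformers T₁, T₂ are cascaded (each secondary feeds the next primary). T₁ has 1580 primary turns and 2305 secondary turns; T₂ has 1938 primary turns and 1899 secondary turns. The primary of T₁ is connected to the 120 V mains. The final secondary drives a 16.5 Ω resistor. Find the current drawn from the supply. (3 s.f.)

I_supply ≈ 14.9 A

After T₁: V = 120.00 × 2305/1580 = 175.06 V.
After T₂: V = 175.06 × 1899/1938 = 171.54 V.
I_load = 171.54/16.5 = 10.396 A, so P_out = 171.54 × 10.396 = 1783.4 W.
All ideal ⇒ P_in = P_out, so I_supply = 1783.4/120 = 14.9 A.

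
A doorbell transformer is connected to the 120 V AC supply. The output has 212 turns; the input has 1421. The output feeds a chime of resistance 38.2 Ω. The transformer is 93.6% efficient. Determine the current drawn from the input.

I_in ≈ 0.0747 A

V_out = 120 × 212/1421 = 17.903 V.
I_out = V_out/R = 17.903/38.2 = 0.46866 A.
P_out = V_out I_out = 17.903 × 0.46866 = 8.3904 W.
P_in = P_out/η = 8.3904/0.936 = 8.9641 W.
I_in = P_in/V_in = 8.9641/120 = 0.0747 A.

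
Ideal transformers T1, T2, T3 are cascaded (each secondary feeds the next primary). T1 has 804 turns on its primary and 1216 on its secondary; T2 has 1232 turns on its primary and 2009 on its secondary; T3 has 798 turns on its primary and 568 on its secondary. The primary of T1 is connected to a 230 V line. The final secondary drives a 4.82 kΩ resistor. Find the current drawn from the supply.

After T1: V = 230.00 × 1216/804 = 347.86 V.
After T2: V = 347.86 × 2009/1232 = 567.25 V.
After T3: V = 567.25 × 568/798 = 403.76 V.
I_load = 403.76/4820 = 0.083767 A, so P_out = 403.76 × 0.083767 = 33.822 W.
All ideal ⇒ P_in = P_out, so I_supply = 33.822/230 = 0.147 A.

I_supply ≈ 0.147 A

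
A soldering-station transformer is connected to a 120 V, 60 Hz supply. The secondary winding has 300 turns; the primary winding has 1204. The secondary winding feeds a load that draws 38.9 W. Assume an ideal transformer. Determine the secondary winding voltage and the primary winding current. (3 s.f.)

V_s ≈ 29.9 V, I_p ≈ 0.324 A

V_s = V_p × N_s/N_p = 120 × 300/1204 = 29.900 V.
I_s = P/V_s = 38.9/29.900 = 1.3010 A.
I_p = I_s × N_s/N_p = 1.3010 × 300/1204 = 0.324 A.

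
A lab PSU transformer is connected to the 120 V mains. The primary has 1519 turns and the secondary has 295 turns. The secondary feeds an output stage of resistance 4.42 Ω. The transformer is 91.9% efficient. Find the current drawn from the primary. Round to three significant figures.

V_s = 120 × 295/1519 = 23.305 V.
I_s = V_s/R = 23.305/4.42 = 5.2726 A.
P_out = V_s I_s = 23.305 × 5.2726 = 122.88 W.
P_in = P_out/η = 122.88/0.919 = 133.71 W.
I_p = P_in/V_p = 133.71/120 = 1.11 A.

I_p ≈ 1.11 A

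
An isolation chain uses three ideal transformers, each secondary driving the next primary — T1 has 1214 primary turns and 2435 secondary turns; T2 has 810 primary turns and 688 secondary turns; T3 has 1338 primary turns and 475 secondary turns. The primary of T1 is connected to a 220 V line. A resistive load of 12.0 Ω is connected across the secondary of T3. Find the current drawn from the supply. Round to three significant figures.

I_supply ≈ 6.71 A

After T1: V = 220.00 × 2435/1214 = 441.27 V.
After T2: V = 441.27 × 688/810 = 374.81 V.
After T3: V = 374.81 × 475/1338 = 133.06 V.
I_load = 133.06/12.0 = 11.088 A, so P_out = 133.06 × 11.088 = 1475.4 W.
All ideal ⇒ P_in = P_out, so I_supply = 1475.4/220 = 6.71 A.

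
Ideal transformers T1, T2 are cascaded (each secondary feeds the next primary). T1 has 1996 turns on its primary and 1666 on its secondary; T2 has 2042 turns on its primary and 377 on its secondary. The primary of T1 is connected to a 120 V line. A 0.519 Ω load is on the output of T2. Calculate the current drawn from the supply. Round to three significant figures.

After T1: V = 120.00 × 1666/1996 = 100.16 V.
After T2: V = 100.16 × 377/2042 = 18.492 V.
I_load = 18.492/0.519 = 35.630 A, so P_out = 18.492 × 35.630 = 658.86 W.
All ideal ⇒ P_in = P_out, so I_supply = 658.86/120 = 5.49 A.

I_supply ≈ 5.49 A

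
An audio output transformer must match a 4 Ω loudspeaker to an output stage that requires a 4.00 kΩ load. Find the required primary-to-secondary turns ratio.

Z_p/Z_s = (N_p/N_s)², so N_p/N_s = √(4000/4) = √1000 = 31.6.

N_p/N_s ≈ 31.6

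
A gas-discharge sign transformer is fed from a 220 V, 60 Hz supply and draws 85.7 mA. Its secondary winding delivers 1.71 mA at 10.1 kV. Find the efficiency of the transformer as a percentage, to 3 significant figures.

P_in = 220 × 0.0857 = 18.8540 W.
P_out = 10100 × 0.00171 = 17.2710 W.
η = P_out/P_in = 17.2710/18.8540 = 0.916.

η ≈ 91.6%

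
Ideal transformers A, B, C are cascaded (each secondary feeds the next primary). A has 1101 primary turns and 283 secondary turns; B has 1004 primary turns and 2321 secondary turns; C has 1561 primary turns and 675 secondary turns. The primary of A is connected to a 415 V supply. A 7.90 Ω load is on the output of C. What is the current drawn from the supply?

After A: V = 415.00 × 283/1101 = 106.67 V.
After B: V = 106.67 × 2321/1004 = 246.60 V.
After C: V = 246.60 × 675/1561 = 106.63 V.
I_load = 106.63/7.90 = 13.498 A, so P_out = 106.63 × 13.498 = 1439.3 W.
All ideal ⇒ P_in = P_out, so I_supply = 1439.3/415 = 3.47 A.

I_supply ≈ 3.47 A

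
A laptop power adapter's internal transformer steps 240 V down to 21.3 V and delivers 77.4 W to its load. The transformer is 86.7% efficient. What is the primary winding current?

I_p ≈ 0.372 A

P_in = P_out/η = 77.4/0.867 = 89.273 W.
I_p = P_in/V_p = 89.273/240 = 0.372 A.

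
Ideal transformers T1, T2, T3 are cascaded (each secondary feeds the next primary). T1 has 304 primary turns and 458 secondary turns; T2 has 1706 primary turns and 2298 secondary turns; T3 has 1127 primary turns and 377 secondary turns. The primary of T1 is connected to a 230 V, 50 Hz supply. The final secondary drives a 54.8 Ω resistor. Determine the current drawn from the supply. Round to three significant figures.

After T1: V = 230.00 × 458/304 = 346.51 V.
After T2: V = 346.51 × 2298/1706 = 466.76 V.
After T3: V = 466.76 × 377/1127 = 156.14 V.
I_load = 156.14/54.8 = 2.8492 A, so P_out = 156.14 × 2.8492 = 444.87 W.
All ideal ⇒ P_in = P_out, so I_supply = 444.87/230 = 1.93 A.

I_supply ≈ 1.93 A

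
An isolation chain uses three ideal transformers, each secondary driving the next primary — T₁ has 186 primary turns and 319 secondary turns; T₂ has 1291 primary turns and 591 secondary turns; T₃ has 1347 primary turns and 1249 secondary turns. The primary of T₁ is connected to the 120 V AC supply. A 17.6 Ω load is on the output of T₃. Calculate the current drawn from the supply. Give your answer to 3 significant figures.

After T₁: V = 120.00 × 319/186 = 205.81 V.
After T₂: V = 205.81 × 591/1291 = 94.215 V.
After T₃: V = 94.215 × 1249/1347 = 87.360 V.
I_load = 87.360/17.6 = 4.9637 A, so P_out = 87.360 × 4.9637 = 433.63 W.
All ideal ⇒ P_in = P_out, so I_supply = 433.63/120 = 3.61 A.

I_supply ≈ 3.61 A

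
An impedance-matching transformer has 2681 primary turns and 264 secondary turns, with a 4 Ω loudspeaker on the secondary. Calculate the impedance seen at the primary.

Z_p = (N_p/N_s)² × Z_s = (2681/264)² × 4 = 413 Ω.

Z_p ≈ 413 Ω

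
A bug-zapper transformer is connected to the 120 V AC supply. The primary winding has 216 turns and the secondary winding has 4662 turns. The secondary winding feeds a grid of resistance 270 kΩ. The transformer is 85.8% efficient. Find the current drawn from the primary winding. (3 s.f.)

V_s = 120 × 4662/216 = 2590.0 V.
I_s = V_s/R = 2590.0/270000 = 0.0095926 A.
P_out = V_s I_s = 2590.0 × 0.0095926 = 24.845 W.
P_in = P_out/η = 24.845/0.858 = 28.957 W.
I_p = P_in/V_p = 28.957/120 = 0.241 A.

I_p ≈ 0.241 A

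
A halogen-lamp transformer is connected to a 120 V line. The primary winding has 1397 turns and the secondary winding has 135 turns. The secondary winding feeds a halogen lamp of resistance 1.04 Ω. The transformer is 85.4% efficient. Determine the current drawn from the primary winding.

I_p ≈ 1.26 A

V_s = 120 × 135/1397 = 11.596 V.
I_s = V_s/R = 11.596/1.04 = 11.150 A.
P_out = V_s I_s = 11.596 × 11.150 = 129.30 W.
P_in = P_out/η = 129.30/0.854 = 151.41 W.
I_p = P_in/V_p = 151.41/120 = 1.26 A.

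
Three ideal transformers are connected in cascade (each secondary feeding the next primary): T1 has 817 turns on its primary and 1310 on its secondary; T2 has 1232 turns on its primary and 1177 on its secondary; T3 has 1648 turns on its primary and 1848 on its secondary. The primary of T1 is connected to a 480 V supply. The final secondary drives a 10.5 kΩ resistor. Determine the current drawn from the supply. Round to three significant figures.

I_supply ≈ 0.135 A

After T1: V = 480.00 × 1310/817 = 769.65 V.
After T2: V = 769.65 × 1177/1232 = 735.29 V.
After T3: V = 735.29 × 1848/1648 = 824.52 V.
I_load = 824.52/10500 = 0.078526 A, so P_out = 824.52 × 0.078526 = 64.746 W.
All ideal ⇒ P_in = P_out, so I_supply = 64.746/480 = 0.135 A.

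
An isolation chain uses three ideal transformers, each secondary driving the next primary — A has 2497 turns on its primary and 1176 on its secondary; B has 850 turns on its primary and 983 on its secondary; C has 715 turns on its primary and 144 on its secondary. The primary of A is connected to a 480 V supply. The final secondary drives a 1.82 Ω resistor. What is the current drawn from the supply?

Secondary of A: V = 480.00 × 1176/2497 = 226.06 V.
Secondary of B: V = 226.06 × 983/850 = 261.44 V.
Secondary of C: V = 261.44 × 144/715 = 52.653 V.
I_load = 52.653/1.82 = 28.930 A, so P_out = 52.653 × 28.930 = 1523.2 W.
All ideal ⇒ P_in = P_out, so I_supply = 1523.2/480 = 3.17 A.

I_supply ≈ 3.17 A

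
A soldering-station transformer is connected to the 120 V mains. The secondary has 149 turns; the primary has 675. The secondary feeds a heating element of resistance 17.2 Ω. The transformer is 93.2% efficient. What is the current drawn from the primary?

V_s = 120 × 149/675 = 26.489 V.
I_s = V_s/R = 26.489/17.2 = 1.5401 A.
P_out = V_s I_s = 26.489 × 1.5401 = 40.794 W.
P_in = P_out/η = 40.794/0.932 = 43.771 W.
I_p = P_in/V_p = 43.771/120 = 0.365 A.

I_p ≈ 0.365 A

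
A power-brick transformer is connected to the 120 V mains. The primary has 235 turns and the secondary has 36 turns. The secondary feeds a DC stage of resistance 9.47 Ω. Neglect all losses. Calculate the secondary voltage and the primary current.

V_s ≈ 18.4 V, I_p ≈ 0.297 A

V_s = V_p × N_s/N_p = 120 × 36/235 = 18.383 V.
I_s = V_s/R = 18.383/9.47 = 1.9412 A.
I_p = I_s × N_s/N_p = 1.9412 × 36/235 = 0.297 A.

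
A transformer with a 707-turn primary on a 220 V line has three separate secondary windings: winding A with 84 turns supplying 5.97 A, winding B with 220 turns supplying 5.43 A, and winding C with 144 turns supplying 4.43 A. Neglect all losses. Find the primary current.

I_p ≈ 3.30 A

V_A = 220 × 84/707 = 26.139 V; V_B = 220 × 220/707 = 68.458 V; V_C = 220 × 144/707 = 44.809 V.
P_out = V_A I_A + V_B I_B + V_C I_C = 26.139×5.97 + 68.458×5.43 + 44.809×4.43 = 156.05 + 371.73 + 198.50 = 726.28 W.
Ideal ⇒ P_in = P_out, so I_p = P_out/V_p = 726.28/220 = 3.30 A.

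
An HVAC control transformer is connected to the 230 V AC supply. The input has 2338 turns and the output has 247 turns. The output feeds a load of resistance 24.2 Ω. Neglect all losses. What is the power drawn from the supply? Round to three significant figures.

V_out = V_in × N_out/N_in = 230 × 247/2338 = 24.299 V.
I_out = V_out/R = 24.299/24.2 = 1.0041 A.
I_in = I_out × N_out/N_in = 1.0041 × 247/2338 = 0.10608 A.
P = V_in I_in = 230 × 0.10608 = 24.4 W.

P ≈ 24.4 W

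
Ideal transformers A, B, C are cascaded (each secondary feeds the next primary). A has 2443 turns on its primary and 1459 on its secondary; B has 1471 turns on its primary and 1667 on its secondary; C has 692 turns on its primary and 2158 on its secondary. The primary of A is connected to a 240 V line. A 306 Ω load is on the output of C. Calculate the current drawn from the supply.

After A: V = 240.00 × 1459/2443 = 143.33 V.
After B: V = 143.33 × 1667/1471 = 162.43 V.
After C: V = 162.43 × 2158/692 = 506.54 V.
I_load = 506.54/306 = 1.6554 A, so P_out = 506.54 × 1.6554 = 838.50 W.
All ideal ⇒ P_in = P_out, so I_supply = 838.50/240 = 3.49 A.

I_supply ≈ 3.49 A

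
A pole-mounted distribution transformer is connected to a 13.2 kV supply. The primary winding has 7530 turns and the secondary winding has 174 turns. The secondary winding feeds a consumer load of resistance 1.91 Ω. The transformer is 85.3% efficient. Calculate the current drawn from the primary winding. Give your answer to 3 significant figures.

I_p ≈ 4.33 A

V_s = 13200 × 174/7530 = 305.02 V.
I_s = V_s/R = 305.02/1.91 = 159.70 A.
P_out = V_s I_s = 305.02 × 159.70 = 48711 W.
P_in = P_out/η = 48711/0.853 = 57105 W.
I_p = P_in/V_p = 57105/13200 = 4.33 A.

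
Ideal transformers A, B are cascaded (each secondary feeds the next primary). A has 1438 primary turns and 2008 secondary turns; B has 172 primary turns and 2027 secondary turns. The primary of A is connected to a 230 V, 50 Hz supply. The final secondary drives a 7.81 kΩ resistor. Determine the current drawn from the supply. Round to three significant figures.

I_supply ≈ 7.98 A

After A: V = 230.00 × 2008/1438 = 321.17 V.
After B: V = 321.17 × 2027/172 = 3784.9 V.
I_load = 3784.9/7810 = 0.48463 A, so P_out = 3784.9 × 0.48463 = 1834.3 W.
All ideal ⇒ P_in = P_out, so I_supply = 1834.3/230 = 7.98 A.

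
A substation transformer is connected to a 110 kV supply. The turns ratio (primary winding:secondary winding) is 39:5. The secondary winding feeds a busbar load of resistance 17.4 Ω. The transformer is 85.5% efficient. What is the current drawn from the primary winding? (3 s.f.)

V_s = 110000 × 5/39 = 14103 V.
I_s = V_s/R = 14103/17.4 = 810.49 A.
P_out = V_s I_s = 14103 × 810.49 = 1.1430×10^7 W.
P_in = P_out/η = 1.1430×10^7/0.855 = 1.3368×10^7 W.
I_p = P_in/V_p = 1.3368×10^7/110000 = 122 A.

I_p ≈ 122 A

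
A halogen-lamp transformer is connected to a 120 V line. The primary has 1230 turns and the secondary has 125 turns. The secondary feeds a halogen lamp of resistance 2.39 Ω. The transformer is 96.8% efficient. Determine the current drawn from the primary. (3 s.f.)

I_p ≈ 0.536 A

V_s = 120 × 125/1230 = 12.195 V.
I_s = V_s/R = 12.195/2.39 = 5.1026 A.
P_out = V_s I_s = 12.195 × 5.1026 = 62.226 W.
P_in = P_out/η = 62.226/0.968 = 64.283 W.
I_p = P_in/V_p = 64.283/120 = 0.536 A.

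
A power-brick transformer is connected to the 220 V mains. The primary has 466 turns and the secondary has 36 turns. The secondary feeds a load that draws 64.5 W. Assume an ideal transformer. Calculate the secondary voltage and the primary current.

V_s ≈ 17.0 V, I_p ≈ 0.293 A

V_s = V_p × N_s/N_p = 220 × 36/466 = 16.996 V.
I_s = P/V_s = 64.5/16.996 = 3.7951 A.
I_p = I_s × N_s/N_p = 3.7951 × 36/466 = 0.293 A.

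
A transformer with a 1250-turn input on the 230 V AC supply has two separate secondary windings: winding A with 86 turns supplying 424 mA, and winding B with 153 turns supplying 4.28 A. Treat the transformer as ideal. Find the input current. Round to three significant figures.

I_in ≈ 0.553 A

V_A = 230 × 86/1250 = 15.824 V; V_B = 230 × 153/1250 = 28.152 V.
P_out = V_A I_A + V_B I_B = 15.824×0.424 + 28.152×4.28 = 6.7094 + 120.49 = 127.20 W.
Ideal ⇒ P_in = P_out, so I_in = P_out/V_in = 127.20/230 = 0.553 A.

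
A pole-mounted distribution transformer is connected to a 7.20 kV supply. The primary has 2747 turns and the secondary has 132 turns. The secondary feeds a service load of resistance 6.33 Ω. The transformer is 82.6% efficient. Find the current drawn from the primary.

I_p ≈ 3.18 A

V_s = 7200 × 132/2747 = 345.98 V.
I_s = V_s/R = 345.98/6.33 = 54.657 A.
P_out = V_s I_s = 345.98 × 54.657 = 18910 W.
P_in = P_out/η = 18910/0.826 = 22893 W.
I_p = P_in/V_p = 22893/7200 = 3.18 A.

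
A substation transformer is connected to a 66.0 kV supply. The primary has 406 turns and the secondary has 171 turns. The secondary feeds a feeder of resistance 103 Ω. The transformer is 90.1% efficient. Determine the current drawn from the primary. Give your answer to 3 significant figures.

V_s = 66000 × 171/406 = 27798 V.
I_s = V_s/R = 27798/103 = 269.88 A.
P_out = V_s I_s = 27798 × 269.88 = 7.5022×10^6 W.
P_in = P_out/η = 7.5022×10^6/0.901 = 8.3266×10^6 W.
I_p = P_in/V_p = 8.3266×10^6/66000 = 126 A.

I_p ≈ 126 A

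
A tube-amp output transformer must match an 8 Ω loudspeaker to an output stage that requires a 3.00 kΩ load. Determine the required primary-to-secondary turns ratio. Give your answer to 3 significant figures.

Z_p/Z_s = (N_p/N_s)², so N_p/N_s = √(3000/8) = √375 = 19.4.

N_p/N_s ≈ 19.4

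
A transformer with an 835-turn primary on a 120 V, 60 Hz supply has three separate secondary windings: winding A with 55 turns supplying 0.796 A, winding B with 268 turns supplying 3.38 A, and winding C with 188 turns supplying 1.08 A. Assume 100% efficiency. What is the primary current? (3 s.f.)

V_A = 120 × 55/835 = 7.9042 V; V_B = 120 × 268/835 = 38.515 V; V_C = 120 × 188/835 = 27.018 V.
P_out = V_A I_A + V_B I_B + V_C I_C = 7.9042×0.796 + 38.515×3.38 + 27.018×1.08 = 6.2917 + 130.18 + 29.179 = 165.65 W.
Ideal ⇒ P_in = P_out, so I_p = P_out/V_p = 165.65/120 = 1.38 A.

I_p ≈ 1.38 A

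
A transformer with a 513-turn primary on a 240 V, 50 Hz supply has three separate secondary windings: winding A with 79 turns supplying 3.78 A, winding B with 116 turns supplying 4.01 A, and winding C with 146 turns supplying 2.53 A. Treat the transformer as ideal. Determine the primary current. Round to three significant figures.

I_p ≈ 2.21 A

V_A = 240 × 79/513 = 36.959 V; V_B = 240 × 116/513 = 54.269 V; V_C = 240 × 146/513 = 68.304 V.
P_out = V_A I_A + V_B I_B + V_C I_C = 36.959×3.78 + 54.269×4.01 + 68.304×2.53 = 139.71 + 217.62 + 172.81 = 530.13 W.
Ideal ⇒ P_in = P_out, so I_p = P_out/V_p = 530.13/240 = 2.21 A.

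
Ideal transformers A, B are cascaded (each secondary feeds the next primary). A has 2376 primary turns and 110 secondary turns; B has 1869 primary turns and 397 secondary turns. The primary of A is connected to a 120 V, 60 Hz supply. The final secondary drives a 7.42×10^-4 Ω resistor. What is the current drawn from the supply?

I_supply ≈ 15.6 A

Secondary of A: V = 120.00 × 110/2376 = 5.5556 V.
Secondary of B: V = 5.5556 × 397/1869 = 1.1801 V.
I_load = 1.1801/(7.42×10^-4) = 1590.4 A, so P_out = 1.1801 × 1590.4 = 1876.8 W.
All ideal ⇒ P_in = P_out, so I_supply = 1876.8/120 = 15.6 A.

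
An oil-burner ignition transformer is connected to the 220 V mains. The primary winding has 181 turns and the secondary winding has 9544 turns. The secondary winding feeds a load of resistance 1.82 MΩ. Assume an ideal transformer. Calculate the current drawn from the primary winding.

I_p ≈ 0.336 A

V_s = V_p × N_s/N_p = 220 × 9544/181 = 11600 V.
I_s = V_s/R = 11600/(1.82×10^6) = 0.0063739 A.
For an ideal transformer I_p N_p = I_s N_s, so I_p = 0.0063739 × 9544/181 = 0.336 A.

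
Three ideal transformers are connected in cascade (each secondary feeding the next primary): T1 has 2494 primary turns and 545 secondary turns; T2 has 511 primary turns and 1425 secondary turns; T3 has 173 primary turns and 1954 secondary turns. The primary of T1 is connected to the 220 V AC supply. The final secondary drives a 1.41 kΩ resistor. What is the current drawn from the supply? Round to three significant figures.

I_supply ≈ 7.39 A

Secondary of T1: V = 220.00 × 545/2494 = 48.075 V.
Secondary of T2: V = 48.075 × 1425/511 = 134.07 V.
Secondary of T3: V = 134.07 × 1954/173 = 1514.2 V.
I_load = 1514.2/1410 = 1.0739 A, so P_out = 1514.2 × 1.0739 = 1626.2 W.
All ideal ⇒ P_in = P_out, so I_supply = 1626.2/220 = 7.39 A.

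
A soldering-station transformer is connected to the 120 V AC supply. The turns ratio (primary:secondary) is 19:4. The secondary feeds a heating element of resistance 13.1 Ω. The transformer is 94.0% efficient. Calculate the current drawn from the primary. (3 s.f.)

V_s = 120 × 4/19 = 25.263 V.
I_s = V_s/R = 25.263/13.1 = 1.9285 A.
P_out = V_s I_s = 25.263 × 1.9285 = 48.720 W.
P_in = P_out/η = 48.720/0.940 = 51.829 W.
I_p = P_in/V_p = 51.829/120 = 0.432 A.

I_p ≈ 0.432 A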